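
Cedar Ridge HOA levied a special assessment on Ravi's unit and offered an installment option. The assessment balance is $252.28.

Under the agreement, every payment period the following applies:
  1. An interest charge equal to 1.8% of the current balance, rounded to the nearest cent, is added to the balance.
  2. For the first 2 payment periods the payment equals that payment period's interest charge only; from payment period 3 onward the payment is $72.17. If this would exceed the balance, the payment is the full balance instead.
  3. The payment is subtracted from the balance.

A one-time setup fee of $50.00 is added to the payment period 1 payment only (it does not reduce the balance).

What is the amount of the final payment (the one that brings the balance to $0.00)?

$46.53

Payment period 1: $252.28 +$4.54 interest = $256.82; pay $4.54 (+ $50.00 fee) → $252.28
Payment period 2: $252.28 +$4.54 interest = $256.82; pay $4.54 → $252.28
Payment period 3: $252.28 +$4.54 interest = $256.82; pay $72.17 → $184.65
Payment period 4: $184.65 +$3.32 interest = $187.97; pay $72.17 → $115.80
Payment period 5: $115.80 +$2.08 interest = $117.88; pay $72.17 → $45.71
Payment period 6: $45.71 +$0.82 interest = $46.53; pay $46.53 → $0.00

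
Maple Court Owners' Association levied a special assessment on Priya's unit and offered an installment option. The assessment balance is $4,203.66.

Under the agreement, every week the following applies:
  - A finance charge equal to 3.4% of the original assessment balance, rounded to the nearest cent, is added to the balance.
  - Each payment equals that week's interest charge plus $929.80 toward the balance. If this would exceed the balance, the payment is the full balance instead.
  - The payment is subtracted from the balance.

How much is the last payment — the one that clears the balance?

Week 1: opening $4,203.66; interest $142.92 → $4,346.58; payment $1,072.72; balance $3,273.86
Week 2: opening $3,273.86; interest $142.92 → $3,416.78; payment $1,072.72; balance $2,344.06
Week 3: opening $2,344.06; interest $142.92 → $2,486.98; payment $1,072.72; balance $1,414.26
Week 4: opening $1,414.26; interest $142.92 → $1,557.18; payment $1,072.72; balance $484.46
Week 5: opening $484.46; interest $142.92 → $627.38; payment $627.38; balance $0.00

$627.38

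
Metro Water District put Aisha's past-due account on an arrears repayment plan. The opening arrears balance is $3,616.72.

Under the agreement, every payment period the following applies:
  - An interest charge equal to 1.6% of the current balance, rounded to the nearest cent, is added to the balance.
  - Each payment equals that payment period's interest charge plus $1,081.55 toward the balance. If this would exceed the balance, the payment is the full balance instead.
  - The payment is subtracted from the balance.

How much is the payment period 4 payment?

$378.02

# | Opening | Interest | Payment | End bal
1 | $3,616.72 | $57.87 | $1,139.42 | $2,535.17
2 | $2,535.17 | $40.56 | $1,122.11 | $1,453.62
3 | $1,453.62 | $23.26 | $1,104.81 | $372.07
4 | $372.07 | $5.95 | $378.02 | $0.00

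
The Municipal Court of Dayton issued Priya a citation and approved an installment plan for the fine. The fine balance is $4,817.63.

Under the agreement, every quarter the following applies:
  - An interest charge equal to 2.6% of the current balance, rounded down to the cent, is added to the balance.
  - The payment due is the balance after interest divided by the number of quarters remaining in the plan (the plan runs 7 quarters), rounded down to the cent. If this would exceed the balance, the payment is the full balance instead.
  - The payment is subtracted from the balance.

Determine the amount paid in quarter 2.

$724.48

Quarter 1: $4,817.63 +$125.25 interest = $4,942.88; pay $706.12 → $4,236.76
Quarter 2: $4,236.76 +$110.15 interest = $4,346.91; pay $724.48 → $3,622.43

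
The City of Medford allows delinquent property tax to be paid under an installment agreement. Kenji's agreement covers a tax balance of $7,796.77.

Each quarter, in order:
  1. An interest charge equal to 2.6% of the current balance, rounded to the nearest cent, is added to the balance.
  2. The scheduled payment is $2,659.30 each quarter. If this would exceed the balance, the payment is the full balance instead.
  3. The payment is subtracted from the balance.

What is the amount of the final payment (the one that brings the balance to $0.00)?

$239.82

# | Opening | Interest | Payment | End bal
1 | $7,796.77 | $202.72 | $2,659.30 | $5,340.19
2 | $5,340.19 | $138.84 | $2,659.30 | $2,819.73
3 | $2,819.73 | $73.31 | $2,659.30 | $233.74
4 | $233.74 | $6.08 | $239.82 | $0.00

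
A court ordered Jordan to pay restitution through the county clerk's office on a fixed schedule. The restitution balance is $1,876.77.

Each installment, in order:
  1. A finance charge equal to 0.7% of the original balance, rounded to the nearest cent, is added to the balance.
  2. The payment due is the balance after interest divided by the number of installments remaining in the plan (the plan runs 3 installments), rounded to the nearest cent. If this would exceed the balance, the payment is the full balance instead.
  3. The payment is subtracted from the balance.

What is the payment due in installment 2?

$636.54

Installment 1: $1,876.77 +$13.14 interest = $1,889.91; pay $629.97 → $1,259.94
Installment 2: $1,259.94 +$13.14 interest = $1,273.08; pay $636.54 → $636.54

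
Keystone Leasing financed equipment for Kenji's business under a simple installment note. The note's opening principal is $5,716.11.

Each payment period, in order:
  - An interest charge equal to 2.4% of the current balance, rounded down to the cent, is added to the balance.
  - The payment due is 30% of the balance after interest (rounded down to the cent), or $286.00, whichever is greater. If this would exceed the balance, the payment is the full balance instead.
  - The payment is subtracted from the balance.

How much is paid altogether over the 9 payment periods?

Payment period 1: opening $5,716.11; interest $137.18 → $5,853.29; payment $1,755.98; balance $4,097.31
Payment period 2: opening $4,097.31; interest $98.33 → $4,195.64; payment $1,258.69; balance $2,936.95
Payment period 3: opening $2,936.95; interest $70.48 → $3,007.43; payment $902.22; balance $2,105.21
Payment period 4: opening $2,105.21; interest $50.52 → $2,155.73; payment $646.71; balance $1,509.02
Payment period 5: opening $1,509.02; interest $36.21 → $1,545.23; payment $463.56; balance $1,081.67
Payment period 6: opening $1,081.67; interest $25.96 → $1,107.63; payment $332.28; balance $775.35
Payment period 7: opening $775.35; interest $18.60 → $793.95; payment $286.00; balance $507.95
Payment period 8: opening $507.95; interest $12.19 → $520.14; payment $286.00; balance $234.14
Payment period 9: opening $234.14; interest $5.61 → $239.75; payment $239.75; balance $0.00
Total paid: $6,171.19

$6,171.19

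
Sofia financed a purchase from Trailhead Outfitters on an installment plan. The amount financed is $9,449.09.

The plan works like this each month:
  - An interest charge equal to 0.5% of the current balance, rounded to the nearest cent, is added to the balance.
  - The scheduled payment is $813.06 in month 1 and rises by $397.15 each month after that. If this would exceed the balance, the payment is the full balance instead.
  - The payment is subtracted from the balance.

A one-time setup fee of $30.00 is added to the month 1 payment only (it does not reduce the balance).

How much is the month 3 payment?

Month 1: $9,449.09 +$47.25 interest = $9,496.34; pay $813.06 (+ $30.00 fee) → $8,683.28
Month 2: $8,683.28 +$43.42 interest = $8,726.70; pay $1,210.21 → $7,516.49
Month 3: $7,516.49 +$37.58 interest = $7,554.07; pay $1,607.36 → $5,946.71

$1,607.36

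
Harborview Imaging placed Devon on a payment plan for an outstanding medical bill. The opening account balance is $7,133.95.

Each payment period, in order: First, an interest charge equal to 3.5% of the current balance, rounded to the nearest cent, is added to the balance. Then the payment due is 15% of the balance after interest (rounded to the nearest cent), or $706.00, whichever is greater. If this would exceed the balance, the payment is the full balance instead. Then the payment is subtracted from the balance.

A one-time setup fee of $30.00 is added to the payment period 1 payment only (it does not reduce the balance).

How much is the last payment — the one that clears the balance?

# | Opening | Interest | Payment | Fee | End bal
1 | $7,133.95 | $249.69 | $1,107.55 | $30.00 | $6,276.09
2 | $6,276.09 | $219.66 | $974.36 | — | $5,521.39
3 | $5,521.39 | $193.25 | $857.20 | — | $4,857.44
4 | $4,857.44 | $170.01 | $754.12 | — | $4,273.33
5 | $4,273.33 | $149.57 | $706.00 | — | $3,716.90
6 | $3,716.90 | $130.09 | $706.00 | — | $3,140.99
7 | $3,140.99 | $109.93 | $706.00 | — | $2,544.92
8 | $2,544.92 | $89.07 | $706.00 | — | $1,927.99
9 | $1,927.99 | $67.48 | $706.00 | — | $1,289.47
10 | $1,289.47 | $45.13 | $706.00 | — | $628.60
11 | $628.60 | $22.00 | $650.60 | — | $0.00

$650.60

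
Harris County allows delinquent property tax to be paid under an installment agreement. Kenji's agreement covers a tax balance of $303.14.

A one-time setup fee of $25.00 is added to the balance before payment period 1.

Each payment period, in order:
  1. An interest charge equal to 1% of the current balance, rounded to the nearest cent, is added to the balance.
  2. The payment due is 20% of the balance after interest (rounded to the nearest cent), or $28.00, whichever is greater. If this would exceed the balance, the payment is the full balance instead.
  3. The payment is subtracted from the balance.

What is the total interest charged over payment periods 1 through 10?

$14.14

Payment period 1: $328.14 +$3.28 interest = $331.42; pay $66.28 → $265.14
Payment period 2: $265.14 +$2.65 interest = $267.79; pay $53.56 → $214.23
Payment period 3: $214.23 +$2.14 interest = $216.37; pay $43.27 → $173.10
Payment period 4: $173.10 +$1.73 interest = $174.83; pay $34.97 → $139.86
Payment period 5: $139.86 +$1.40 interest = $141.26; pay $28.25 → $113.01
Payment period 6: $113.01 +$1.13 interest = $114.14; pay $28.00 → $86.14
Payment period 7: $86.14 +$0.86 interest = $87.00; pay $28.00 → $59.00
Payment period 8: $59.00 +$0.59 interest = $59.59; pay $28.00 → $31.59
Payment period 9: $31.59 +$0.32 interest = $31.91; pay $28.00 → $3.91
Payment period 10: $3.91 +$0.04 interest = $3.95; pay $3.95 → $0.00
Total interest: $3.28 + $2.65 + $2.14 + $1.73 + $1.40 + $1.13 + $0.86 + $0.59 + $0.32 + $0.04 = $14.14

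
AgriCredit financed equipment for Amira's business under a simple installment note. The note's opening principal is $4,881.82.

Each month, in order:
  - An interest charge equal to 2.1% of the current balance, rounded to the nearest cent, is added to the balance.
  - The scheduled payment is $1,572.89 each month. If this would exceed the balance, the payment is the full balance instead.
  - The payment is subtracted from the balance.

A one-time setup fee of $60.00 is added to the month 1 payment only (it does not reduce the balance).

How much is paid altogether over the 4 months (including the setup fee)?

Month 1: opening $4,881.82; interest $102.52 → $4,984.34; payment $1,572.89 (+ $60.00 fee); balance $3,411.45
Month 2: opening $3,411.45; interest $71.64 → $3,483.09; payment $1,572.89; balance $1,910.20
Month 3: opening $1,910.20; interest $40.11 → $1,950.31; payment $1,572.89; balance $377.42
Month 4: opening $377.42; interest $7.93 → $385.35; payment $385.35; balance $0.00
Total paid: $5,164.02

$5,164.02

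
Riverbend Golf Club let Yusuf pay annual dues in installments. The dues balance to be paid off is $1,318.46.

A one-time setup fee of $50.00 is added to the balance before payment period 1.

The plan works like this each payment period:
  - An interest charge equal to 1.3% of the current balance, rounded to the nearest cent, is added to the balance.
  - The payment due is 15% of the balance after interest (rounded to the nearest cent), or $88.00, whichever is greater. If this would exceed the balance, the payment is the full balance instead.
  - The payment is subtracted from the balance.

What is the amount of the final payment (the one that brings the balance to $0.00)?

Payment period 1: $1,368.46 +$17.79 interest = $1,386.25; pay $207.94 → $1,178.31
Payment period 2: $1,178.31 +$15.32 interest = $1,193.63; pay $179.04 → $1,014.59
Payment period 3: $1,014.59 +$13.19 interest = $1,027.78; pay $154.17 → $873.61
Payment period 4: $873.61 +$11.36 interest = $884.97; pay $132.75 → $752.22
Payment period 5: $752.22 +$9.78 interest = $762.00; pay $114.30 → $647.70
Payment period 6: $647.70 +$8.42 interest = $656.12; pay $98.42 → $557.70
Payment period 7: $557.70 +$7.25 interest = $564.95; pay $88.00 → $476.95
Payment period 8: $476.95 +$6.20 interest = $483.15; pay $88.00 → $395.15
Payment period 9: $395.15 +$5.14 interest = $400.29; pay $88.00 → $312.29
Payment period 10: $312.29 +$4.06 interest = $316.35; pay $88.00 → $228.35
Payment period 11: $228.35 +$2.97 interest = $231.32; pay $88.00 → $143.32
Payment period 12: $143.32 +$1.86 interest = $145.18; pay $88.00 → $57.18
Payment period 13: $57.18 +$0.74 interest = $57.92; pay $57.92 → $0.00

$57.92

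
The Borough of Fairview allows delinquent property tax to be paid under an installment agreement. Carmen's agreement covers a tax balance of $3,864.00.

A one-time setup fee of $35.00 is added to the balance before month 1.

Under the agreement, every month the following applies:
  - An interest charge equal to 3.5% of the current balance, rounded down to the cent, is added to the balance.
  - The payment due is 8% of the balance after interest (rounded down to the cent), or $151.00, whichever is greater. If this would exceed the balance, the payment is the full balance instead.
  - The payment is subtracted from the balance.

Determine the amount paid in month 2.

Month 1: $3,899.00 +$136.46 interest = $4,035.46; pay $322.83 → $3,712.63
Month 2: $3,712.63 +$129.94 interest = $3,842.57; pay $307.40 → $3,535.17

$307.40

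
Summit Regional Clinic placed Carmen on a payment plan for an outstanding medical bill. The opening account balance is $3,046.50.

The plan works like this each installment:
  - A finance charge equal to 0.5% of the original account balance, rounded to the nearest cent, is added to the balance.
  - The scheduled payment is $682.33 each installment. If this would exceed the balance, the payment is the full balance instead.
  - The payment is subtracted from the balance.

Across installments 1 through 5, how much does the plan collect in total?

$3,122.65

# | Opening | Interest | Payment | End bal
1 | $3,046.50 | $15.23 | $682.33 | $2,379.40
2 | $2,379.40 | $15.23 | $682.33 | $1,712.30
3 | $1,712.30 | $15.23 | $682.33 | $1,045.20
4 | $1,045.20 | $15.23 | $682.33 | $378.10
5 | $378.10 | $15.23 | $393.33 | $0.00
Total paid: $3,122.65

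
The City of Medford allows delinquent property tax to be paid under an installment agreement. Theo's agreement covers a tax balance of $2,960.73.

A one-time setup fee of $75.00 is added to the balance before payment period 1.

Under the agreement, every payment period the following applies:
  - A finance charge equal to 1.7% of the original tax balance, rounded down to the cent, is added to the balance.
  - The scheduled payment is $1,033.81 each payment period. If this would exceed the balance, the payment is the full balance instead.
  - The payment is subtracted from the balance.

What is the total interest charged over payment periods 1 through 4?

Payment period 1: opening $3,035.73; interest $50.33 → $3,086.06; payment $1,033.81; balance $2,052.25
Payment period 2: opening $2,052.25; interest $50.33 → $2,102.58; payment $1,033.81; balance $1,068.77
Payment period 3: opening $1,068.77; interest $50.33 → $1,119.10; payment $1,033.81; balance $85.29
Payment period 4: opening $85.29; interest $50.33 → $135.62; payment $135.62; balance $0.00
Total interest: $50.33 + $50.33 + $50.33 + $50.33 = $201.32

$201.32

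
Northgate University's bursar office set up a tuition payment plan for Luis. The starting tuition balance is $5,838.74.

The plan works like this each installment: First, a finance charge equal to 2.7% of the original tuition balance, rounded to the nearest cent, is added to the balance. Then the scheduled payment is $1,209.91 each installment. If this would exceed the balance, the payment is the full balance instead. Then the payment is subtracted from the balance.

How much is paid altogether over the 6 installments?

Installment 1: opening $5,838.74; interest $157.65 → $5,996.39; payment $1,209.91; balance $4,786.48
Installment 2: opening $4,786.48; interest $157.65 → $4,944.13; payment $1,209.91; balance $3,734.22
Installment 3: opening $3,734.22; interest $157.65 → $3,891.87; payment $1,209.91; balance $2,681.96
Installment 4: opening $2,681.96; interest $157.65 → $2,839.61; payment $1,209.91; balance $1,629.70
Installment 5: opening $1,629.70; interest $157.65 → $1,787.35; payment $1,209.91; balance $577.44
Installment 6: opening $577.44; interest $157.65 → $735.09; payment $735.09; balance $0.00
Total paid: $6,784.64

$6,784.64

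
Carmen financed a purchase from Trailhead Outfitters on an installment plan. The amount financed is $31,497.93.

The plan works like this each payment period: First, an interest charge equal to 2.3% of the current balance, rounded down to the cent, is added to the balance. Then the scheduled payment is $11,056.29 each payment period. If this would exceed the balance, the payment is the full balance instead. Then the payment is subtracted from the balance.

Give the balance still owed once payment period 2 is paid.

Payment period 1: $31,497.93 +$724.45 interest = $32,222.38; pay $11,056.29 → $21,166.09
Payment period 2: $21,166.09 +$486.82 interest = $21,652.91; pay $11,056.29 → $10,596.62

$10,596.62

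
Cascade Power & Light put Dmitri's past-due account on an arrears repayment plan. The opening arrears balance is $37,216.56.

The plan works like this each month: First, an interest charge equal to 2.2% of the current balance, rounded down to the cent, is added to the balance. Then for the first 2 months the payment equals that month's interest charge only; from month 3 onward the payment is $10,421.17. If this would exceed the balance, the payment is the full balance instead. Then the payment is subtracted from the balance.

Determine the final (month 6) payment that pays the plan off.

# | Opening | Interest | Payment | End bal
1 | $37,216.56 | $818.76 | $818.76 | $37,216.56
2 | $37,216.56 | $818.76 | $818.76 | $37,216.56
3 | $37,216.56 | $818.76 | $10,421.17 | $27,614.15
4 | $27,614.15 | $607.51 | $10,421.17 | $17,800.49
5 | $17,800.49 | $391.61 | $10,421.17 | $7,770.93
6 | $7,770.93 | $170.96 | $7,941.89 | $0.00

$7,941.89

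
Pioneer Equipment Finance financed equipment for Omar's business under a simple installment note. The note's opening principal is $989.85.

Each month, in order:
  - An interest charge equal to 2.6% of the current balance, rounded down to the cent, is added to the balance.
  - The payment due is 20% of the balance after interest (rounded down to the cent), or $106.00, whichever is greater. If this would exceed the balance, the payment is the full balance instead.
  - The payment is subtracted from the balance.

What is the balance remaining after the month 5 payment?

Month 1: opening $989.85; interest $25.73 → $1,015.58; payment $203.11; balance $812.47
Month 2: opening $812.47; interest $21.12 → $833.59; payment $166.71; balance $666.88
Month 3: opening $666.88; interest $17.33 → $684.21; payment $136.84; balance $547.37
Month 4: opening $547.37; interest $14.23 → $561.60; payment $112.32; balance $449.28
Month 5: opening $449.28; interest $11.68 → $460.96; payment $106.00; balance $354.96

$354.96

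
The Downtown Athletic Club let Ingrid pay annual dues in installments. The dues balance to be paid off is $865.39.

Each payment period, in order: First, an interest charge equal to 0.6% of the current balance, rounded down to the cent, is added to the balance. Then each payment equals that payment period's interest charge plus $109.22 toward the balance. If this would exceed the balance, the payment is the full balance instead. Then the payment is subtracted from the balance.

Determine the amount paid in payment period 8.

Payment period 1: $865.39 +$5.19 interest = $870.58; pay $114.41 → $756.17
Payment period 2: $756.17 +$4.53 interest = $760.70; pay $113.75 → $646.95
Payment period 3: $646.95 +$3.88 interest = $650.83; pay $113.10 → $537.73
Payment period 4: $537.73 +$3.22 interest = $540.95; pay $112.44 → $428.51
Payment period 5: $428.51 +$2.57 interest = $431.08; pay $111.79 → $319.29
Payment period 6: $319.29 +$1.91 interest = $321.20; pay $111.13 → $210.07
Payment period 7: $210.07 +$1.26 interest = $211.33; pay $110.48 → $100.85
Payment period 8: $100.85 +$0.60 interest = $101.45; pay $101.45 → $0.00

$101.45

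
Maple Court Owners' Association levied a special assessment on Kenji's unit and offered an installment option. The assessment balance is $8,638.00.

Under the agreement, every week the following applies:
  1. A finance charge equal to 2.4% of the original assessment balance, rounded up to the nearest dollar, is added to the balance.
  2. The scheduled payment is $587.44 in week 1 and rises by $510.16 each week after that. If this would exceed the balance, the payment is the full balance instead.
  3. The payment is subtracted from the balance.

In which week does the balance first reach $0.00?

Week 1: $8,638.00 +$208.00 interest = $8,846.00; pay $587.44 → $8,258.56
Week 2: $8,258.56 +$208.00 interest = $8,466.56; pay $1,097.60 → $7,368.96
Week 3: $7,368.96 +$208.00 interest = $7,576.96; pay $1,607.76 → $5,969.20
Week 4: $5,969.20 +$208.00 interest = $6,177.20; pay $2,117.92 → $4,059.28
Week 5: $4,059.28 +$208.00 interest = $4,267.28; pay $2,628.08 → $1,639.20
Week 6: $1,639.20 +$208.00 interest = $1,847.20; pay $1,847.20 → $0.00
Balance reaches $0.00 in week 6.

6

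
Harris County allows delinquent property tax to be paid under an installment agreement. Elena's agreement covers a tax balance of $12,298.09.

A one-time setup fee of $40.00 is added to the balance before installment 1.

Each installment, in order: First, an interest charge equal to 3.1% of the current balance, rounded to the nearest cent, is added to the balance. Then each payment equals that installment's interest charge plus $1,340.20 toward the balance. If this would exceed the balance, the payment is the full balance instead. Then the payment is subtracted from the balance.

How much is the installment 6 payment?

$1,514.95

Installment 1: $12,338.09 +$382.48 interest = $12,720.57; pay $1,722.68 → $10,997.89
Installment 2: $10,997.89 +$340.93 interest = $11,338.82; pay $1,681.13 → $9,657.69
Installment 3: $9,657.69 +$299.39 interest = $9,957.08; pay $1,639.59 → $8,317.49
Installment 4: $8,317.49 +$257.84 interest = $8,575.33; pay $1,598.04 → $6,977.29
Installment 5: $6,977.29 +$216.30 interest = $7,193.59; pay $1,556.50 → $5,637.09
Installment 6: $5,637.09 +$174.75 interest = $5,811.84; pay $1,514.95 → $4,296.89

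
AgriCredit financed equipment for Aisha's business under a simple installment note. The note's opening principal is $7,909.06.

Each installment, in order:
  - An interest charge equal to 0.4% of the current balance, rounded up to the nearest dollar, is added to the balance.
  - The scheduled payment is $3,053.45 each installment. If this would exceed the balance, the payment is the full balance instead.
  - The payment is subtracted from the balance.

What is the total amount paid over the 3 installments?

$7,969.06

# | Opening | Interest | Payment | End bal
1 | $7,909.06 | $32.00 | $3,053.45 | $4,887.61
2 | $4,887.61 | $20.00 | $3,053.45 | $1,854.16
3 | $1,854.16 | $8.00 | $1,862.16 | $0.00
Total paid: $7,969.06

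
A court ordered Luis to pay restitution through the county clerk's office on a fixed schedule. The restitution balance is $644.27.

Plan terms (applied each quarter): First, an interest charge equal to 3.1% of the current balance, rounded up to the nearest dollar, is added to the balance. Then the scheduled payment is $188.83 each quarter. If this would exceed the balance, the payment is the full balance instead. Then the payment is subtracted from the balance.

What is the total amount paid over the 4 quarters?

Quarter 1: opening $644.27; interest $20.00 → $664.27; payment $188.83; balance $475.44
Quarter 2: opening $475.44; interest $15.00 → $490.44; payment $188.83; balance $301.61
Quarter 3: opening $301.61; interest $10.00 → $311.61; payment $188.83; balance $122.78
Quarter 4: opening $122.78; interest $4.00 → $126.78; payment $126.78; balance $0.00
Total paid: $693.27

$693.27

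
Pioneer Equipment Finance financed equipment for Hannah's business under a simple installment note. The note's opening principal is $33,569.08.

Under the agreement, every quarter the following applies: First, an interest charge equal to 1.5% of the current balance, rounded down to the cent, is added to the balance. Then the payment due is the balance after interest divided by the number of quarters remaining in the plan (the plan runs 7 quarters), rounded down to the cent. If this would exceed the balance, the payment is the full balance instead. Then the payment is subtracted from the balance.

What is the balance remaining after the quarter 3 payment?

Quarter 1: opening $33,569.08; interest $503.53 → $34,072.61; payment $4,867.51; balance $29,205.10
Quarter 2: opening $29,205.10; interest $438.07 → $29,643.17; payment $4,940.52; balance $24,702.65
Quarter 3: opening $24,702.65; interest $370.53 → $25,073.18; payment $5,014.63; balance $20,058.55

$20,058.55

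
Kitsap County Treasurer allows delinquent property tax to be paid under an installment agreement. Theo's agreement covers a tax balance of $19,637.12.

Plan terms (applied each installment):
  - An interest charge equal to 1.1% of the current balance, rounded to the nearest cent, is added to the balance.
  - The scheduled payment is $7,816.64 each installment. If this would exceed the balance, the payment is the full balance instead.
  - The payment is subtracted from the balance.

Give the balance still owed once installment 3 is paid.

$0.00

Installment 1: $19,637.12 +$216.01 interest = $19,853.13; pay $7,816.64 → $12,036.49
Installment 2: $12,036.49 +$132.40 interest = $12,168.89; pay $7,816.64 → $4,352.25
Installment 3: $4,352.25 +$47.87 interest = $4,400.12; pay $4,400.12 → $0.00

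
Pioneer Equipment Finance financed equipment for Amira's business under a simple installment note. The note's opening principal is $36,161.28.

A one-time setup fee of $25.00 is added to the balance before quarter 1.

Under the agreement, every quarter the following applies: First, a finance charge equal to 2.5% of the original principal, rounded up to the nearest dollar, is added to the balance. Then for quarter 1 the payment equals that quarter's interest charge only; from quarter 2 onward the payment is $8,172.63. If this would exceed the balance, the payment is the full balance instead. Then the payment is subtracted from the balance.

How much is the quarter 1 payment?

$905.00

# | Opening | Interest | Payment | End bal
1 | $36,186.28 | $905.00 | $905.00 | $36,186.28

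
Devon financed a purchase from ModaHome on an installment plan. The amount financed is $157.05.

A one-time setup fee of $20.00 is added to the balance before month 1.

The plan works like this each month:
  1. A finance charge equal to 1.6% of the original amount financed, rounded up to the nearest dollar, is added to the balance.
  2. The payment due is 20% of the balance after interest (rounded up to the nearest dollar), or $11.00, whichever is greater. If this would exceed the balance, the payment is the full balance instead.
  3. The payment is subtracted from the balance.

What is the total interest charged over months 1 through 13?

# | Opening | Interest | Payment | End bal
1 | $177.05 | $3.00 | $37.00 | $143.05
2 | $143.05 | $3.00 | $30.00 | $116.05
3 | $116.05 | $3.00 | $24.00 | $95.05
4 | $95.05 | $3.00 | $20.00 | $78.05
5 | $78.05 | $3.00 | $17.00 | $64.05
6 | $64.05 | $3.00 | $14.00 | $53.05
7 | $53.05 | $3.00 | $12.00 | $44.05
8 | $44.05 | $3.00 | $11.00 | $36.05
9 | $36.05 | $3.00 | $11.00 | $28.05
10 | $28.05 | $3.00 | $11.00 | $20.05
11 | $20.05 | $3.00 | $11.00 | $12.05
12 | $12.05 | $3.00 | $11.00 | $4.05
13 | $4.05 | $3.00 | $7.05 | $0.00
Total interest: $3.00 + $3.00 + $3.00 + $3.00 + $3.00 + $3.00 + $3.00 + $3.00 + $3.00 + $3.00 + $3.00 + $3.00 + $3.00 = $39.00

$39.00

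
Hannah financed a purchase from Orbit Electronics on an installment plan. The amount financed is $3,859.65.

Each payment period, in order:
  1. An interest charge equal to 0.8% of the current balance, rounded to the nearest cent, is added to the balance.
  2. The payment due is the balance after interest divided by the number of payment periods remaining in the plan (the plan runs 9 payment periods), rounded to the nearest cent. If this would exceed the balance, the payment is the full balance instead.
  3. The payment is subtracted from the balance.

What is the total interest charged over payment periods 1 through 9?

$157.74

Payment period 1: $3,859.65 +$30.88 interest = $3,890.53; pay $432.28 → $3,458.25
Payment period 2: $3,458.25 +$27.67 interest = $3,485.92; pay $435.74 → $3,050.18
Payment period 3: $3,050.18 +$24.40 interest = $3,074.58; pay $439.23 → $2,635.35
Payment period 4: $2,635.35 +$21.08 interest = $2,656.43; pay $442.74 → $2,213.69
Payment period 5: $2,213.69 +$17.71 interest = $2,231.40; pay $446.28 → $1,785.12
Payment period 6: $1,785.12 +$14.28 interest = $1,799.40; pay $449.85 → $1,349.55
Payment period 7: $1,349.55 +$10.80 interest = $1,360.35; pay $453.45 → $906.90
Payment period 8: $906.90 +$7.26 interest = $914.16; pay $457.08 → $457.08
Payment period 9: $457.08 +$3.66 interest = $460.74; pay $460.74 → $0.00
Total interest: $30.88 + $27.67 + $24.40 + $21.08 + $17.71 + $14.28 + $10.80 + $7.26 + $3.66 = $157.74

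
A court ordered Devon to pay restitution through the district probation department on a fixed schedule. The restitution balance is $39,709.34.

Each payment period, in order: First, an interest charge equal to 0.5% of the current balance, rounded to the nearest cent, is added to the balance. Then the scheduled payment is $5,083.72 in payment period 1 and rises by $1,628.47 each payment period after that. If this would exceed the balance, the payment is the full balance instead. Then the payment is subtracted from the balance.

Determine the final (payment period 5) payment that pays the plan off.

Payment period 1: $39,709.34 +$198.55 interest = $39,907.89; pay $5,083.72 → $34,824.17
Payment period 2: $34,824.17 +$174.12 interest = $34,998.29; pay $6,712.19 → $28,286.10
Payment period 3: $28,286.10 +$141.43 interest = $28,427.53; pay $8,340.66 → $20,086.87
Payment period 4: $20,086.87 +$100.43 interest = $20,187.30; pay $9,969.13 → $10,218.17
Payment period 5: $10,218.17 +$51.09 interest = $10,269.26; pay $10,269.26 → $0.00

$10,269.26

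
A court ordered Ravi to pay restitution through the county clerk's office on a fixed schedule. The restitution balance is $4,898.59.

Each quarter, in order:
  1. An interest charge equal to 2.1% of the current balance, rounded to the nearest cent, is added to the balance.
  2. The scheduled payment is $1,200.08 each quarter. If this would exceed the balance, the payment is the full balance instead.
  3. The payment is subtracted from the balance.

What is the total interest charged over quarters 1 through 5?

$279.04

# | Opening | Interest | Payment | End bal
1 | $4,898.59 | $102.87 | $1,200.08 | $3,801.38
2 | $3,801.38 | $79.83 | $1,200.08 | $2,681.13
3 | $2,681.13 | $56.30 | $1,200.08 | $1,537.35
4 | $1,537.35 | $32.28 | $1,200.08 | $369.55
5 | $369.55 | $7.76 | $377.31 | $0.00
Total interest: $102.87 + $79.83 + $56.30 + $32.28 + $7.76 = $279.04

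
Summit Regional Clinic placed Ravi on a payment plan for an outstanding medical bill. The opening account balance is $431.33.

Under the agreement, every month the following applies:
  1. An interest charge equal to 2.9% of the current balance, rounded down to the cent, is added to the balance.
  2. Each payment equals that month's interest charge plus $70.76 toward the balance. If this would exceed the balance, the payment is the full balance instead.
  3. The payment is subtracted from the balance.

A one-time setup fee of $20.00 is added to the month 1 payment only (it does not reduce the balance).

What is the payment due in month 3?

$79.16

# | Opening | Interest | Payment | Fee | End bal
1 | $431.33 | $12.50 | $83.26 | $20.00 | $360.57
2 | $360.57 | $10.45 | $81.21 | — | $289.81
3 | $289.81 | $8.40 | $79.16 | — | $219.05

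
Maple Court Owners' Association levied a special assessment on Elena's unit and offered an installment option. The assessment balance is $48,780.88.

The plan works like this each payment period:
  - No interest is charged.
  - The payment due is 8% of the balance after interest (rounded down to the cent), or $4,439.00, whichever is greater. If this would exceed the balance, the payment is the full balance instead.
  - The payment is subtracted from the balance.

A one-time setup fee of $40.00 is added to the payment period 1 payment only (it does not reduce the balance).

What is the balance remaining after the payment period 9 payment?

$8,829.88

Payment period 1: opening $48,780.88; payment $4,439.00 (+ $40.00 fee); balance $44,341.88
Payment period 2: opening $44,341.88; payment $4,439.00; balance $39,902.88
Payment period 3: opening $39,902.88; payment $4,439.00; balance $35,463.88
Payment period 4: opening $35,463.88; payment $4,439.00; balance $31,024.88
Payment period 5: opening $31,024.88; payment $4,439.00; balance $26,585.88
Payment period 6: opening $26,585.88; payment $4,439.00; balance $22,146.88
Payment period 7: opening $22,146.88; payment $4,439.00; balance $17,707.88
Payment period 8: opening $17,707.88; payment $4,439.00; balance $13,268.88
Payment period 9: opening $13,268.88; payment $4,439.00; balance $8,829.88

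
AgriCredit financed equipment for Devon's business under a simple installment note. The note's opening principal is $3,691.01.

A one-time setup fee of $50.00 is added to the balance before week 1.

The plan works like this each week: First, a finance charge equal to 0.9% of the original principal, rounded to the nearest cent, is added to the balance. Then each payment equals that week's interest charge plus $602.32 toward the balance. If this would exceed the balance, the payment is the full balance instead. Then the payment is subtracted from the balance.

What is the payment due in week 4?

# | Opening | Interest | Payment | End bal
1 | $3,741.01 | $33.22 | $635.54 | $3,138.69
2 | $3,138.69 | $33.22 | $635.54 | $2,536.37
3 | $2,536.37 | $33.22 | $635.54 | $1,934.05
4 | $1,934.05 | $33.22 | $635.54 | $1,331.73

$635.54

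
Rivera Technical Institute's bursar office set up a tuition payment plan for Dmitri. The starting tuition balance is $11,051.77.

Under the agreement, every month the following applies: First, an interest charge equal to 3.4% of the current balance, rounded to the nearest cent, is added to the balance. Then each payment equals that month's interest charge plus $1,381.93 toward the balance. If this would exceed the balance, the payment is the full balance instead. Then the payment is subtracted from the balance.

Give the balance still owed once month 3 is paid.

$6,905.98

Month 1: opening $11,051.77; interest $375.76 → $11,427.53; payment $1,757.69; balance $9,669.84
Month 2: opening $9,669.84; interest $328.77 → $9,998.61; payment $1,710.70; balance $8,287.91
Month 3: opening $8,287.91; interest $281.79 → $8,569.70; payment $1,663.72; balance $6,905.98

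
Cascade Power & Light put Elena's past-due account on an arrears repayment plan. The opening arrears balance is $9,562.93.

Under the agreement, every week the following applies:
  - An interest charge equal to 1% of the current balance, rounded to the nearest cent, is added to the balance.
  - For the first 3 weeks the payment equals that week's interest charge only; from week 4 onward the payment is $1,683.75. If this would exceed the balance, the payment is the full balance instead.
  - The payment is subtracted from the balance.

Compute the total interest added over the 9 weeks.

$619.26

Week 1: opening $9,562.93; interest $95.63 → $9,658.56; payment $95.63; balance $9,562.93
Week 2: opening $9,562.93; interest $95.63 → $9,658.56; payment $95.63; balance $9,562.93
Week 3: opening $9,562.93; interest $95.63 → $9,658.56; payment $95.63; balance $9,562.93
Week 4: opening $9,562.93; interest $95.63 → $9,658.56; payment $1,683.75; balance $7,974.81
Week 5: opening $7,974.81; interest $79.75 → $8,054.56; payment $1,683.75; balance $6,370.81
Week 6: opening $6,370.81; interest $63.71 → $6,434.52; payment $1,683.75; balance $4,750.77
Week 7: opening $4,750.77; interest $47.51 → $4,798.28; payment $1,683.75; balance $3,114.53
Week 8: opening $3,114.53; interest $31.15 → $3,145.68; payment $1,683.75; balance $1,461.93
Week 9: opening $1,461.93; interest $14.62 → $1,476.55; payment $1,476.55; balance $0.00
Total interest: $95.63 + $95.63 + $95.63 + $95.63 + $79.75 + $63.71 + $47.51 + $31.15 + $14.62 = $619.26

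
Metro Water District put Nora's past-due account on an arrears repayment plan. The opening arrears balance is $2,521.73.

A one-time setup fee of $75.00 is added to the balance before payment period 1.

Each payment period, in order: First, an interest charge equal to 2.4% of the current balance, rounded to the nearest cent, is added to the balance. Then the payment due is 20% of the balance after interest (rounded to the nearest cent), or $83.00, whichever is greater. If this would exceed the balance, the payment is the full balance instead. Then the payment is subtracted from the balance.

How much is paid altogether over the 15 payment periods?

Payment period 1: $2,596.73 +$62.32 interest = $2,659.05; pay $531.81 → $2,127.24
Payment period 2: $2,127.24 +$51.05 interest = $2,178.29; pay $435.66 → $1,742.63
Payment period 3: $1,742.63 +$41.82 interest = $1,784.45; pay $356.89 → $1,427.56
Payment period 4: $1,427.56 +$34.26 interest = $1,461.82; pay $292.36 → $1,169.46
Payment period 5: $1,169.46 +$28.07 interest = $1,197.53; pay $239.51 → $958.02
Payment period 6: $958.02 +$22.99 interest = $981.01; pay $196.20 → $784.81
Payment period 7: $784.81 +$18.84 interest = $803.65; pay $160.73 → $642.92
Payment period 8: $642.92 +$15.43 interest = $658.35; pay $131.67 → $526.68
Payment period 9: $526.68 +$12.64 interest = $539.32; pay $107.86 → $431.46
Payment period 10: $431.46 +$10.36 interest = $441.82; pay $88.36 → $353.46
Payment period 11: $353.46 +$8.48 interest = $361.94; pay $83.00 → $278.94
Payment period 12: $278.94 +$6.69 interest = $285.63; pay $83.00 → $202.63
Payment period 13: $202.63 +$4.86 interest = $207.49; pay $83.00 → $124.49
Payment period 14: $124.49 +$2.99 interest = $127.48; pay $83.00 → $44.48
Payment period 15: $44.48 +$1.07 interest = $45.55; pay $45.55 → $0.00
Total paid: $2,918.60

$2,918.60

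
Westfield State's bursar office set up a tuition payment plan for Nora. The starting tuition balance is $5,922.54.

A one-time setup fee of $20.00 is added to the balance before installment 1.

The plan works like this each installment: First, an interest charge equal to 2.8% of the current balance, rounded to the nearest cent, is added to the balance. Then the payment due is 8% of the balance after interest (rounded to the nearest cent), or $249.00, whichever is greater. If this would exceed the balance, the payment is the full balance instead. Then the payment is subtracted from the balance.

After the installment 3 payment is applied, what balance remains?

Installment 1: $5,942.54 +$166.39 interest = $6,108.93; pay $488.71 → $5,620.22
Installment 2: $5,620.22 +$157.37 interest = $5,777.59; pay $462.21 → $5,315.38
Installment 3: $5,315.38 +$148.83 interest = $5,464.21; pay $437.14 → $5,027.07

$5,027.07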